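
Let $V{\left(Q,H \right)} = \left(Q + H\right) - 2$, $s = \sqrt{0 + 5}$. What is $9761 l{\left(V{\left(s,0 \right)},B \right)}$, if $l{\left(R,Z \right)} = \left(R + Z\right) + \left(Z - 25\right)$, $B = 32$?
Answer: $361157 + 9761 \sqrt{5} \approx 3.8298 \cdot 10^{5}$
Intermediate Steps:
$s = \sqrt{5} \approx 2.2361$
$V{\left(Q,H \right)} = -2 + H + Q$ ($V{\left(Q,H \right)} = \left(H + Q\right) - 2 = -2 + H + Q$)
$l{\left(R,Z \right)} = -25 + R + 2 Z$ ($l{\left(R,Z \right)} = \left(R + Z\right) + \left(-25 + Z\right) = -25 + R + 2 Z$)
$9761 l{\left(V{\left(s,0 \right)},B \right)} = 9761 \left(-25 + \left(-2 + 0 + \sqrt{5}\right) + 2 \cdot 32\right) = 9761 \left(-25 - \left(2 - \sqrt{5}\right) + 64\right) = 9761 \left(37 + \sqrt{5}\right) = 361157 + 9761 \sqrt{5}$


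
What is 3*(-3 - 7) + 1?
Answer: -29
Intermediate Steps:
3*(-3 - 7) + 1 = 3*(-10) + 1 = -30 + 1 = -29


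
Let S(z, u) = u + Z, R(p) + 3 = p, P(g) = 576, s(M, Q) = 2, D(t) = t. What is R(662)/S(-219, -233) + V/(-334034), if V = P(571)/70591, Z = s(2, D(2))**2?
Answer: -7769542219925/2699886423763 ≈ -2.8777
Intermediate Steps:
R(p) = -3 + p
Z = 4 (Z = 2**2 = 4)
S(z, u) = 4 + u (S(z, u) = u + 4 = 4 + u)
V = 576/70591 ≈ 0.0081597
R(662)/S(-219, -233) + V/(-334034) = (-3 + 662)/(4 - 233) + (576/70591)/(-334034) = 659/(-229) + (576/70591)*(-1/334034) = 659*(-1/229) - 288/11789897047 = -659/229 - 288/11789897047 = -7769542219925/2699886423763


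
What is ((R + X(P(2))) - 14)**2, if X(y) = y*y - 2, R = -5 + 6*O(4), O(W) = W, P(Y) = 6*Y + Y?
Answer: 39601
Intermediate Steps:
P(Y) = 7*Y
R = 19 (R = -5 + 6*4 = -5 + 24 = 19)
X(y) = -2 + y**2 (X(y) = y**2 - 2 = -2 + y**2)
((R + X(P(2))) - 14)**2 = ((19 + (-2 + (7*2)**2)) - 14)**2 = ((19 + (-2 + 14**2)) - 14)**2 = ((19 + (-2 + 196)) - 14)**2 = ((19 + 194) - 14)**2 = (213 - 14)**2 = 199**2 = 39601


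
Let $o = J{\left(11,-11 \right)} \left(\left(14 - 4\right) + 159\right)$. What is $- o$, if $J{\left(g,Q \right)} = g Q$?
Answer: $20449$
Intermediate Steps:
$J{\left(g,Q \right)} = Q g$
$o = -20449$ ($o = \left(-11\right) 11 \left(\left(14 - 4\right) + 159\right) = - 121 \left(\left(14 - 4\right) + 159\right) = - 121 \left(10 + 159\right) = \left(-121\right) 169 = -20449$)
$- o = \left(-1\right) \left(-20449\right) = 20449$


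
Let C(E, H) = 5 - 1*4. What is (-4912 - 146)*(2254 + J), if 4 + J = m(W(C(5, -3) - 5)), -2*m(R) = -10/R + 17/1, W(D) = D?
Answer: -22662369/2 ≈ -1.1331e+7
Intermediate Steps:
C(E, H) = 1 (C(E, H) = 5 - 4 = 1)
m(R) = -17/2 + 5/R (m(R) = -(-10/R + 17/1)/2 = -(-10/R + 17*1)/2 = -(-10/R + 17)/2 = -(17 - 10/R)/2 = -17/2 + 5/R)
J = -55/4 (J = -4 + (-17/2 + 5/(1 - 5)) = -4 + (-17/2 + 5/(-4)) = -4 + (-17/2 + 5*(-¼)) = -4 + (-17/2 - 5/4) = -4 - 39/4 = -55/4 ≈ -13.750)
(-4912 - 146)*(2254 + J) = (-4912 - 146)*(2254 - 55/4) = -5058*8961/4 = -22662369/2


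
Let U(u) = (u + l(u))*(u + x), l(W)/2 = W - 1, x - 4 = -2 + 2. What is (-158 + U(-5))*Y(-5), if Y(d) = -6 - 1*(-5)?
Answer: 141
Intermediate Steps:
Y(d) = -1 (Y(d) = -6 + 5 = -1)
x = 4 (x = 4 + (-2 + 2) = 4 + 0 = 4)
l(W) = -2 + 2*W (l(W) = 2*(W - 1) = 2*(-1 + W) = -2 + 2*W)
U(u) = (-2 + 3*u)*(4 + u) (U(u) = (u + (-2 + 2*u))*(u + 4) = (-2 + 3*u)*(4 + u))
(-158 + U(-5))*Y(-5) = (-158 + (-8 + 3*(-5)**2 + 10*(-5)))*(-1) = (-158 + (-8 + 3*25 - 50))*(-1) = (-158 + (-8 + 75 - 50))*(-1) = (-158 + 17)*(-1) = -141*(-1) = 141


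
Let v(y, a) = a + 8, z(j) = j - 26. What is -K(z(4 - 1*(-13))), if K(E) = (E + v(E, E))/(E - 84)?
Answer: -10/93 ≈ -0.10753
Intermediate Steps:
z(j) = -26 + j
v(y, a) = 8 + a
K(E) = (8 + 2*E)/(-84 + E) (K(E) = (E + (8 + E))/(E - 84) = (8 + 2*E)/(-84 + E))
-K(z(4 - 1*(-13))) = -2*(4 + (-26 + (4 - 1*(-13))))/(-84 + (-26 + (4 - 1*(-13)))) = -2*(4 + (-26 + (4 + 13)))/(-84 + (-26 + (4 + 13))) = -2*(4 + (-26 + 17))/(-84 + (-26 + 17)) = -2*(4 - 9)/(-84 - 9) = -2*(-5)/(-93) = -2*(-1)*(-5)/93 = -1*10/93 = -10/93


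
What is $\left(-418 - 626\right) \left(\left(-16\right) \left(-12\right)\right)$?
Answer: $-200448$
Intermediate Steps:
$\left(-418 - 626\right) \left(\left(-16\right) \left(-12\right)\right) = \left(-418 - 626\right) 192 = \left(-1044\right) 192 = -200448$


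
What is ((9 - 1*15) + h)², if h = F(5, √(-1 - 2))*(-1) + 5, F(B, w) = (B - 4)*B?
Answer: 36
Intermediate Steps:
F(B, w) = B*(-4 + B) (F(B, w) = (-4 + B)*B = B*(-4 + B))
h = 0 (h = (5*(-4 + 5))*(-1) + 5 = (5*1)*(-1) + 5 = 5*(-1) + 5 = -5 + 5 = 0)
((9 - 1*15) + h)² = ((9 - 1*15) + 0)² = ((9 - 15) + 0)² = (-6 + 0)² = (-6)² = 36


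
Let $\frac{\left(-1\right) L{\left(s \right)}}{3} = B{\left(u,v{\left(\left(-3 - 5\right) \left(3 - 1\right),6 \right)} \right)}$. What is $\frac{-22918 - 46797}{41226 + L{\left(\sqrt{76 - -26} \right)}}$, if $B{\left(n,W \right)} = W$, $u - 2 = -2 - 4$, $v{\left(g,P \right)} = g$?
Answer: $- \frac{69715}{41274} \approx -1.6891$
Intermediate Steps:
$u = -4$ ($u = 2 - 6 = -4$)
$L{\left(s \right)} = 48$ ($L{\left(s \right)} = - 3 \left(-3 - 5\right) \left(3 - 1\right) = - 3 \left(\left(-8\right) 2\right) = \left(-3\right) \left(-16\right) = 48$)
$\frac{-22918 - 46797}{41226 + L{\left(\sqrt{76 - -26} \right)}} = \frac{-22918 - 46797}{41226 + 48} = - \frac{69715}{41274}$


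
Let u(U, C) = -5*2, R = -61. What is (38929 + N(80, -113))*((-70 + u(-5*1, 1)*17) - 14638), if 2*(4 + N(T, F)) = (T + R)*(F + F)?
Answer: -547183084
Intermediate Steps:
u(U, C) = -10
N(T, F) = -4 + F*(-61 + T) (N(T, F) = -4 + ((T - 61)*(F + F))/2 = -4 + ((-61 + T)*(2*F))/2 = -4 + (2*F*(-61 + T))/2 = -4 + F*(-61 + T))
(38929 + N(80, -113))*((-70 + u(-5*1, 1)*17) - 14638) = (38929 + (-4 - 61*(-113) - 113*80))*((-70 - 10*17) - 14638) = (38929 + (-4 + 6893 - 9040))*((-70 - 170) - 14638) = (38929 - 2151)*(-240 - 14638) = 36778*(-14878) = -547183084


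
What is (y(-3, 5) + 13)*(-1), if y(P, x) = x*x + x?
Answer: -43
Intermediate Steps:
y(P, x) = x + x² (y(P, x) = x² + x = x + x²)
(y(-3, 5) + 13)*(-1) = (5*(1 + 5) + 13)*(-1) = (5*6 + 13)*(-1) = (30 + 13)*(-1) = 43*(-1) = -43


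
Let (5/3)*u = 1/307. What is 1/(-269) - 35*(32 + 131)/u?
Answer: -2355680078/807 ≈ -2.9191e+6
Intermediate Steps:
u = 3/1535 (u = (3/5)/307 = (3/5)*(1/307) = 3/1535 ≈ 0.0019544)
1/(-269) - 35*(32 + 131)/u = 1/(-269) - 35*(32 + 131)/3/1535 = -1/269 - 5705*1535/3 = -1/269 - 35*250205/3 = -1/269 - 8757175/3 = -2355680078/807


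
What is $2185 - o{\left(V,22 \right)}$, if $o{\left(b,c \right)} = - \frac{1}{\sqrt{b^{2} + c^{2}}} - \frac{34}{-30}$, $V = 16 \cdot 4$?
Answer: $\frac{32758}{15} + \frac{\sqrt{1145}}{2290} \approx 2183.9$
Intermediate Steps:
$V = 64$
$o{\left(b,c \right)} = \frac{17}{15} - \frac{1}{\sqrt{b^{2} + c^{2}}}$ ($o{\left(b,c \right)} = - \frac{1}{\sqrt{b^{2} + c^{2}}} - - \frac{17}{15} = - \frac{1}{\sqrt{b^{2} + c^{2}}} + \frac{17}{15} = \frac{17}{15} - \frac{1}{\sqrt{b^{2} + c^{2}}}$)
$2185 - o{\left(V,22 \right)} = 2185 - \left(\frac{17}{15} - \frac{1}{\sqrt{64^{2} + 22^{2}}}\right) = 2185 - \left(\frac{17}{15} - \frac{1}{\sqrt{4096 + 484}}\right) = 2185 - \left(\frac{17}{15} - \frac{1}{\sqrt{4580}}\right) = 2185 - \left(\frac{17}{15} - \frac{\sqrt{1145}}{2290}\right) = \frac{32758}{15} + \frac{\sqrt{1145}}{2290}$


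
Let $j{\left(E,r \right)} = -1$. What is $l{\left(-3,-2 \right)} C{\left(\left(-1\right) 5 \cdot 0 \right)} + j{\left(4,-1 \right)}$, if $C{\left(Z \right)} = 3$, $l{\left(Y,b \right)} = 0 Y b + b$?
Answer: $-7$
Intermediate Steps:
$l{\left(Y,b \right)} = b$ ($l{\left(Y,b \right)} = 0 b + b = 0 + b = b$)
$l{\left(-3,-2 \right)} C{\left(\left(-1\right) 5 \cdot 0 \right)} + j{\left(4,-1 \right)} = \left(-2\right) 3 - 1 = -6 - 1 = -7$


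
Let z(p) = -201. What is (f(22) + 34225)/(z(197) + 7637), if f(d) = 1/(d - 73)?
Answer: 872737/189618 ≈ 4.6026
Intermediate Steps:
f(d) = 1/(-73 + d)
(f(22) + 34225)/(z(197) + 7637) = (1/(-73 + 22) + 34225)/(-201 + 7637) = (1/(-51) + 34225)/7436 = (-1/51 + 34225)*(1/7436) = (1745474/51)*(1/7436) = 872737/189618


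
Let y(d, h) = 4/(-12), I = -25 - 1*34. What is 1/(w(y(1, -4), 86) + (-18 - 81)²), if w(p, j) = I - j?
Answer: 1/9656 ≈ 0.00010356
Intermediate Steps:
I = -59 (I = -25 - 34 = -59)
y(d, h) = -⅓ (y(d, h) = 4*(-1/12) = -⅓)
w(p, j) = -59 - j
1/(w(y(1, -4), 86) + (-18 - 81)²) = 1/((-59 - 1*86) + (-18 - 81)²) = 1/((-59 - 86) + (-99)²) = 1/(-145 + 9801) = 1/9656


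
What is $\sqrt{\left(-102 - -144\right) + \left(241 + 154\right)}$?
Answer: $\sqrt{437} \approx 20.905$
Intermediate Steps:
$\sqrt{\left(-102 - -144\right) + \left(241 + 154\right)} = \sqrt{\left(-102 + 144\right) + 395} = \sqrt{42 + 395} = \sqrt{437}$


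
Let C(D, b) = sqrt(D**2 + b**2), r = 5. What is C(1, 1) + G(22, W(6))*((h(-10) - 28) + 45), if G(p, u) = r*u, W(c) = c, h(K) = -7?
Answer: 300 + sqrt(2) ≈ 301.41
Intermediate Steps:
G(p, u) = 5*u
C(1, 1) + G(22, W(6))*((h(-10) - 28) + 45) = sqrt(1**2 + 1**2) + (5*6)*((-7 - 28) + 45) = sqrt(1 + 1) + 30*(-35 + 45) = sqrt(2) + 30*10 = sqrt(2) + 300 = 300 + sqrt(2)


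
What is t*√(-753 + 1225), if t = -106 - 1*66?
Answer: -344*√118 ≈ -3736.8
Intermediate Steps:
t = -172 (t = -106 - 66 = -172)
t*√(-753 + 1225) = -172*√(-753 + 1225) = -344*√118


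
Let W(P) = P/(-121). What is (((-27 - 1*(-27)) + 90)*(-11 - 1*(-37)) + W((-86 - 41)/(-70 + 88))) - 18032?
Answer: -34177049/2178 ≈ -15692.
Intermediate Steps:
W(P) = -P/121 (W(P) = P*(-1/121) = -P/121)
(((-27 - 1*(-27)) + 90)*(-11 - 1*(-37)) + W((-86 - 41)/(-70 + 88))) - 18032 = (((-27 - 1*(-27)) + 90)*(-11 - 1*(-37)) - (-86 - 41)/(121*(-70 + 88))) - 18032 = (((-27 + 27) + 90)*(-11 + 37) - (-127)/(121*18)) - 18032 = ((0 + 90)*26 - (-127)/(121*18)) - 18032 = (90*26 - 1/121*(-127/18)) - 18032 = (2340 + 127/2178) - 18032 = 5096647/2178 - 18032 = -34177049/2178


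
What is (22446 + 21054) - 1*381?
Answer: 43119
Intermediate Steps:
(22446 + 21054) - 1*381 = 43500 - 381 = 43119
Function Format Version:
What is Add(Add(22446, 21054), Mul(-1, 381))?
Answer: 43119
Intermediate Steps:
Add(Add(22446, 21054), Mul(-1, 381)) = Add(43500, -381) = 43119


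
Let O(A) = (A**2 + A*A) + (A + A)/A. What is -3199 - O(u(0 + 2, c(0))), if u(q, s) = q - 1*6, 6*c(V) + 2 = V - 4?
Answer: -3233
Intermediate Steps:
c(V) = -1 + V/6 (c(V) = -1/3 + (V - 4)/6 = -1/3 + (-4 + V)/6 = -1/3 + (-2/3 + V/6) = -1 + V/6)
u(q, s) = -6 + q (u(q, s) = q - 6 = -6 + q)
O(A) = 2 + 2*A**2 (O(A) = (A**2 + A**2) + (2*A)/A = 2*A**2 + 2 = 2 + 2*A**2)
-3199 - O(u(0 + 2, c(0))) = -3199 - (2 + 2*(-6 + (0 + 2))**2) = -3199 - (2 + 2*(-6 + 2)**2) = -3199 - (2 + 2*(-4)**2) = -3199 - (2 + 2*16) = -3199 - (2 + 32) = -3199 - 1*34 = -3199 - 34 = -3233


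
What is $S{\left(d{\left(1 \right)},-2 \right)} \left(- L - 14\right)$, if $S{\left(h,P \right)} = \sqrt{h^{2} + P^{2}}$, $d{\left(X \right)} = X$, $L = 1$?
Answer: $- 15 \sqrt{5} \approx -33.541$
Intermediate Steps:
$S{\left(h,P \right)} = \sqrt{P^{2} + h^{2}}$
$S{\left(d{\left(1 \right)},-2 \right)} \left(- L - 14\right) = \sqrt{\left(-2\right)^{2} + 1^{2}} \left(\left(-1\right) 1 - 14\right) = \sqrt{4 + 1} \left(-1 - 14\right) = \sqrt{5} \left(-15\right) = - 15 \sqrt{5}$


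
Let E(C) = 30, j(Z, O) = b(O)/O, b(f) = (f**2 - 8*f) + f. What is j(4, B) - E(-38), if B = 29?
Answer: -8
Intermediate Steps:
b(f) = f**2 - 7*f
j(Z, O) = -7 + O (j(Z, O) = (O*(-7 + O))/O = -7 + O)
j(4, B) - E(-38) = (-7 + 29) - 1*30 = 22 - 30 = -8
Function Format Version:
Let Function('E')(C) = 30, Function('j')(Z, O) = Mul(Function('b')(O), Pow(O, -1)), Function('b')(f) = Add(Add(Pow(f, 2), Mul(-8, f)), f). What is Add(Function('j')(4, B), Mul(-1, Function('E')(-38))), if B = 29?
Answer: -8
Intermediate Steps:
Function('b')(f) = Add(Pow(f, 2), Mul(-7, f))
Function('j')(Z, O) = Add(-7, O) (Function('j')(Z, O) = Mul(Mul(O, Add(-7, O)), Pow(O, -1)) = Add(-7, O))
Add(Function('j')(4, B), Mul(-1, Function('E')(-38))) = Add(Add(-7, 29), Mul(-1, 30)) = Add(22, -30) = -8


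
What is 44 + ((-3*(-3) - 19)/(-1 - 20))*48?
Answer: 468/7 ≈ 66.857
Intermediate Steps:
44 + ((-3*(-3) - 19)/(-1 - 20))*48 = 44 + ((9 - 19)/(-21))*48 = 44 - 10*(-1/21)*48 = 44 + (10/21)*48 = 44 + 160/7 = 468/7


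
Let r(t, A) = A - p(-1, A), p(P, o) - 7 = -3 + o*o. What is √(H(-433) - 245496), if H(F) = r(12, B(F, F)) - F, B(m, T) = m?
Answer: I*√432989 ≈ 658.02*I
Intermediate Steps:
p(P, o) = 4 + o² (p(P, o) = 7 + (-3 + o*o) = 7 + (-3 + o²) = 4 + o²)
r(t, A) = -4 + A - A² (r(t, A) = A - (4 + A²) = A + (-4 - A²) = -4 + A - A²)
H(F) = -4 - F² (H(F) = (-4 + F - F²) - F = -4 - F²)
√(H(-433) - 245496) = √((-4 - 1*(-433)²) - 245496) = √((-4 - 1*187489) - 245496) = √((-4 - 187489) - 245496) = √(-187493 - 245496) = √(-432989) = I*√432989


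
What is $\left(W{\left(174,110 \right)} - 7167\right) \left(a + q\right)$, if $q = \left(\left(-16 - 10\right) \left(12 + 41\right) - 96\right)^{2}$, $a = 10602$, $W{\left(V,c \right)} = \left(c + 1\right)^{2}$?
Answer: $11252614812$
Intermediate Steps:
$W{\left(V,c \right)} = \left(1 + c\right)^{2}$
$q = 2172676$ ($q = \left(\left(-26\right) 53 - 96\right)^{2} = \left(-1378 - 96\right)^{2} = \left(-1474\right)^{2} = 2172676$)
$\left(W{\left(174,110 \right)} - 7167\right) \left(a + q\right) = \left(\left(1 + 110\right)^{2} - 7167\right) \left(10602 + 2172676\right) = \left(111^{2} - 7167\right) 2183278 = \left(12321 - 7167\right) 2183278 = 5154 \cdot 2183278 = 11252614812$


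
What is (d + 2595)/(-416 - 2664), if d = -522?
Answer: -2073/3080 ≈ -0.67305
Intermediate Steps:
(d + 2595)/(-416 - 2664) = (-522 + 2595)/(-416 - 2664) = 2073/(-3080) = 2073*(-1/3080) = -2073/3080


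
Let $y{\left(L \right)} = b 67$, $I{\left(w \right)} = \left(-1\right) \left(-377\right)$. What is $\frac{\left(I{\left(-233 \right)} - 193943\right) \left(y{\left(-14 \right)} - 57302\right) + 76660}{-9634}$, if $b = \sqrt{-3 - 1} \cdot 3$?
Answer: $- \frac{5545897796}{4817} + \frac{38906766 i}{4817} \approx -1.1513 \cdot 10^{6} + 8077.0 i$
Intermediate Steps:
$I{\left(w \right)} = 377$
$b = 6 i$ ($b = \sqrt{-4} \cdot 3 = 2 i 3 = 6 i \approx 6.0 i$)
$y{\left(L \right)} = 402 i$ ($y{\left(L \right)} = 6 i 67 = 402 i$)
$\frac{\left(I{\left(-233 \right)} - 193943\right) \left(y{\left(-14 \right)} - 57302\right) + 76660}{-9634} = \frac{\left(377 - 193943\right) \left(402 i - 57302\right) + 76660}{-9634} = \left(- 193566 \left(-57302 + 402 i\right) + 76660\right) \left(- \frac{1}{9634}\right) = \left(\left(11091718932 - 77813532 i\right) + 76660\right) \left(- \frac{1}{9634}\right) = \left(11091795592 - 77813532 i\right) \left(- \frac{1}{9634}\right) = - \frac{5545897796}{4817} + \frac{38906766 i}{4817}$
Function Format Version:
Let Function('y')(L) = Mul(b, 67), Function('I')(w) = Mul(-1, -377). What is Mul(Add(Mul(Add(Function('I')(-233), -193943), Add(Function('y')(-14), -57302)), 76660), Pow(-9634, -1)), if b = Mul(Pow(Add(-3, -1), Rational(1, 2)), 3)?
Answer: Add(Rational(-5545897796, 4817), Mul(Rational(38906766, 4817), I)) ≈ Add(-1.1513e+6, Mul(8077.0, I))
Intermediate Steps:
Function('I')(w) = 377
b = Mul(6, I) (b = Mul(Pow(-4, Rational(1, 2)), 3) = Mul(Mul(2, I), 3) = Mul(6, I) ≈ Mul(6.0000, I))
Function('y')(L) = Mul(402, I) (Function('y')(L) = Mul(Mul(6, I), 67) = Mul(402, I))
Mul(Add(Mul(Add(Function('I')(-233), -193943), Add(Function('y')(-14), -57302)), 76660), Pow(-9634, -1)) = Mul(Add(Mul(Add(377, -193943), Add(Mul(402, I), -57302)), 76660), Pow(-9634, -1)) = Mul(Add(Mul(-193566, Add(-57302, Mul(402, I))), 76660), Rational(-1, 9634)) = Mul(Add(Add(11091718932, Mul(-77813532, I)), 76660), Rational(-1, 9634)) = Mul(Add(11091795592, Mul(-77813532, I)), Rational(-1, 9634)) = Add(Rational(-5545897796, 4817), Mul(Rational(38906766, 4817), I))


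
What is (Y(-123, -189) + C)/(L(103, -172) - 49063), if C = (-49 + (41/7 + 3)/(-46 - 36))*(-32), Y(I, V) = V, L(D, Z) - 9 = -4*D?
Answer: -396765/14196742 ≈ -0.027948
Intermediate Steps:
L(D, Z) = 9 - 4*D
C = 451008/287 (C = (-49 + (41*(⅐) + 3)/(-82))*(-32) = (-49 + (41/7 + 3)*(-1/82))*(-32) = (-49 + (62/7)*(-1/82))*(-32) = (-49 - 31/287)*(-32) = -14094/287*(-32) = 451008/287 ≈ 1571.5)
(Y(-123, -189) + C)/(L(103, -172) - 49063) = (-189 + 451008/287)/((9 - 4*103) - 49063) = 396765/(287*((9 - 412) - 49063)) = 396765/(287*(-403 - 49063)) = (396765/287)/(-49466) = (396765/287)*(-1/49466) = -396765/14196742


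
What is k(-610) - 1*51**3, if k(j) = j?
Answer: -133261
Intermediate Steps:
k(-610) - 1*51**3 = -610 - 1*51**3 = -610 - 1*132651 = -610 - 132651 = -133261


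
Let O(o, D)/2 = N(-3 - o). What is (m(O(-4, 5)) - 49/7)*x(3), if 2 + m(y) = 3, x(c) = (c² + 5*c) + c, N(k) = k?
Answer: -162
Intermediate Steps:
O(o, D) = -6 - 2*o (O(o, D) = 2*(-3 - o) = -6 - 2*o)
x(c) = c² + 6*c
m(y) = 1 (m(y) = -2 + 3 = 1)
(m(O(-4, 5)) - 49/7)*x(3) = (1 - 49/7)*(3*(6 + 3)) = (1 - 49*⅐)*(3*9) = (1 - 7)*27 = -6*27 = -162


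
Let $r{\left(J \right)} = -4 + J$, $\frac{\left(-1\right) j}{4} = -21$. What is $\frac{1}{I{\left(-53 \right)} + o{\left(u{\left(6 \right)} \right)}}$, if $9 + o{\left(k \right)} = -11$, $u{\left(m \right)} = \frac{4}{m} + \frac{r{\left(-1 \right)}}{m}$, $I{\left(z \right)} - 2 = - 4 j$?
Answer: $- \frac{1}{354} \approx -0.0028249$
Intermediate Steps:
$j = 84$ ($j = \left(-4\right) \left(-21\right) = 84$)
$I{\left(z \right)} = -334$ ($I{\left(z \right)} = 2 - 336 = -334$)
$u{\left(m \right)} = - \frac{1}{m}$ ($u{\left(m \right)} = \frac{4}{m} + \frac{-4 - 1}{m} = \frac{4}{m} - \frac{5}{m} = - \frac{1}{m}$)
$o{\left(k \right)} = -20$ ($o{\left(k \right)} = -9 - 11 = -20$)
$\frac{1}{I{\left(-53 \right)} + o{\left(u{\left(6 \right)} \right)}} = \frac{1}{-334 - 20} = \frac{1}{-354} = - \frac{1}{354}$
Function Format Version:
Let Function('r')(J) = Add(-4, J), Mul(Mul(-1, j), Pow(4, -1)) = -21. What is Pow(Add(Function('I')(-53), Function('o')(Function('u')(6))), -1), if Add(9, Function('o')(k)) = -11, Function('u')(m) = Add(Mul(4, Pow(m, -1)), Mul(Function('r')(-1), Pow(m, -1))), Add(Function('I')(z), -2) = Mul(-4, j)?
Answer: Rational(-1, 354) ≈ -0.0028249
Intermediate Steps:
j = 84 (j = Mul(-4, -21) = 84)
Function('I')(z) = -334 (Function('I')(z) = Add(2, Mul(-4, 84)) = Add(2, -336) = -334)
Function('u')(m) = Mul(-1, Pow(m, -1)) (Function('u')(m) = Add(Mul(4, Pow(m, -1)), Mul(Add(-4, -1), Pow(m, -1))) = Add(Mul(4, Pow(m, -1)), Mul(-5, Pow(m, -1))) = Mul(-1, Pow(m, -1)))
Function('o')(k) = -20 (Function('o')(k) = Add(-9, -11) = -20)
Pow(Add(Function('I')(-53), Function('o')(Function('u')(6))), -1) = Pow(Add(-334, -20), -1) = Pow(-354, -1) = Rational(-1, 354)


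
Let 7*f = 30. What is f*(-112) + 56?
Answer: -424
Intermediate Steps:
f = 30/7 (f = (⅐)*30 = 30/7 ≈ 4.2857)
f*(-112) + 56 = (30/7)*(-112) + 56 = -480 + 56 = -424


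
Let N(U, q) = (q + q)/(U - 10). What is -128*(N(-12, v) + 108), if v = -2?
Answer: -152320/11 ≈ -13847.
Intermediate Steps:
N(U, q) = 2*q/(-10 + U) (N(U, q) = (2*q)/(-10 + U) = 2*q/(-10 + U))
-128*(N(-12, v) + 108) = -128*(2*(-2)/(-10 - 12) + 108) = -128*(2*(-2)/(-22) + 108) = -128*(2*(-2)*(-1/22) + 108) = -128*(2/11 + 108) = -128*1190/11 = -152320/11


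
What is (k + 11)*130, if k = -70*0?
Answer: 1430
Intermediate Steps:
k = 0
(k + 11)*130 = (0 + 11)*130 = 11*130 = 1430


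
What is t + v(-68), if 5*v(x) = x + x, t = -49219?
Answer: -246231/5 ≈ -49246.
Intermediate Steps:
v(x) = 2*x/5 (v(x) = (x + x)/5 = (2*x)/5 = 2*x/5)
t + v(-68) = -49219 + (2/5)*(-68) = -49219 - 136/5 = -246231/5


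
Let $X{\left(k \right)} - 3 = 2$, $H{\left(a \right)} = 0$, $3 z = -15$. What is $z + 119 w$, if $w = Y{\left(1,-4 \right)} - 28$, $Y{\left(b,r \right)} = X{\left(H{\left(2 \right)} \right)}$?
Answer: $-2742$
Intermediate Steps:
$z = -5$ ($z = \frac{1}{3} \left(-15\right) = -5$)
$X{\left(k \right)} = 5$ ($X{\left(k \right)} = 3 + 2 = 5$)
$Y{\left(b,r \right)} = 5$
$w = -23$ ($w = 5 - 28 = -23$)
$z + 119 w = -5 + 119 \left(-23\right) = -5 - 2737 = -2742$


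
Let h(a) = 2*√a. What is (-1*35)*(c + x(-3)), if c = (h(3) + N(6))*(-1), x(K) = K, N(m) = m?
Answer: 315 + 70*√3 ≈ 436.24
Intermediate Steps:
c = -6 - 2*√3 (c = (2*√3 + 6)*(-1) = (6 + 2*√3)*(-1) = -6 - 2*√3 ≈ -9.4641)
(-1*35)*(c + x(-3)) = (-1*35)*((-6 - 2*√3) - 3) = -35*(-9 - 2*√3) = 315 + 70*√3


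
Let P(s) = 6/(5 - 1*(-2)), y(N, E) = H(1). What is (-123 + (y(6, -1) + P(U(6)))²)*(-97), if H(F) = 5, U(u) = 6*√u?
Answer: 421562/49 ≈ 8603.3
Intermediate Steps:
y(N, E) = 5
P(s) = 6/7 (P(s) = 6/(5 + 2) = 6/7)
(-123 + (y(6, -1) + P(U(6)))²)*(-97) = (-123 + (5 + 6/7)²)*(-97) = (-123 + (41/7)²)*(-97) = (-123 + 1681/49)*(-97) = -4346/49*(-97) = 421562/49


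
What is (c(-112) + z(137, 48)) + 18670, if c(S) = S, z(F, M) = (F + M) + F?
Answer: 18880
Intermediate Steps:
z(F, M) = M + 2*F
(c(-112) + z(137, 48)) + 18670 = (-112 + (48 + 2*137)) + 18670 = (-112 + (48 + 274)) + 18670 = (-112 + 322) + 18670 = 210 + 18670 = 18880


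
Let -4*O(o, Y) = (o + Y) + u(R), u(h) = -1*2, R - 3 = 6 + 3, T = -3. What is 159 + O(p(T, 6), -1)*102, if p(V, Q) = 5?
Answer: 108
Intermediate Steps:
R = 12 (R = 3 + (6 + 3) = 3 + 9 = 12)
u(h) = -2
O(o, Y) = 1/2 - Y/4 - o/4 (O(o, Y) = -((o + Y) - 2)/4 = -((Y + o) - 2)/4 = -(-2 + Y + o)/4 = 1/2 - Y/4 - o/4)
159 + O(p(T, 6), -1)*102 = 159 + (1/2 - 1/4*(-1) - 1/4*5)*102 = 159 + (1/2 + 1/4 - 5/4)*102 = 159 - 1/2*102 = 159 - 51 = 108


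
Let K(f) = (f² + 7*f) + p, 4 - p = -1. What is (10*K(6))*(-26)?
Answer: -21580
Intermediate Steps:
p = 5 (p = 4 - 1*(-1) = 4 + 1 = 5)
K(f) = 5 + f² + 7*f (K(f) = (f² + 7*f) + 5 = 5 + f² + 7*f)
(10*K(6))*(-26) = (10*(5 + 6² + 7*6))*(-26) = (10*(5 + 36 + 42))*(-26) = (10*83)*(-26) = 830*(-26) = -21580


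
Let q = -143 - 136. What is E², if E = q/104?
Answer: 77841/10816 ≈ 7.1968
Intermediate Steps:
q = -279
E = -279/104 ≈ -2.6827
E² = (-279/104)² = 77841/10816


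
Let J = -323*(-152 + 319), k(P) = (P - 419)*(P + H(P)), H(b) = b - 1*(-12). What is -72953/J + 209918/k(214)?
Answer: -2371413119/2432739100 ≈ -0.97479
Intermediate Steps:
H(b) = 12 + b (H(b) = b + 12 = 12 + b)
k(P) = (-419 + P)*(12 + 2*P) (k(P) = (P - 419)*(P + (12 + P)) = (-419 + P)*(12 + 2*P))
J = -53941 (J = -323*167 = -53941)
-72953/J + 209918/k(214) = -72953/(-53941) + 209918/(-5028 - 826*214 + 2*214**2) = -72953*(-1/53941) + 209918/(-5028 - 176764 + 2*45796) = 72953/53941 + 209918/(-5028 - 176764 + 91592) = 72953/53941 + 209918/(-90200) = 72953/53941 + 209918*(-1/90200) = 72953/53941 - 104959/45100 = -2371413119/2432739100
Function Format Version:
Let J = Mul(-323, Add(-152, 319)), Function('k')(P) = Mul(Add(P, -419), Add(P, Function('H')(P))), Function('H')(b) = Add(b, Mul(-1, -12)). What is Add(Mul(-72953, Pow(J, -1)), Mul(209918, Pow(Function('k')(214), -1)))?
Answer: Rational(-2371413119, 2432739100) ≈ -0.97479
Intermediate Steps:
Function('H')(b) = Add(12, b) (Function('H')(b) = Add(b, 12) = Add(12, b))
Function('k')(P) = Mul(Add(-419, P), Add(12, Mul(2, P))) (Function('k')(P) = Mul(Add(P, -419), Add(P, Add(12, P))) = Mul(Add(-419, P), Add(12, Mul(2, P))))
J = -53941 (J = Mul(-323, 167) = -53941)
Add(Mul(-72953, Pow(J, -1)), Mul(209918, Pow(Function('k')(214), -1))) = Add(Mul(-72953, Pow(-53941, -1)), Mul(209918, Pow(Add(-5028, Mul(-826, 214), Mul(2, Pow(214, 2))), -1))) = Add(Mul(-72953, Rational(-1, 53941)), Mul(209918, Pow(Add(-5028, -176764, Mul(2, 45796)), -1))) = Add(Rational(72953, 53941), Mul(209918, Pow(Add(-5028, -176764, 91592), -1))) = Add(Rational(72953, 53941), Mul(209918, Pow(-90200, -1))) = Add(Rational(72953, 53941), Mul(209918, Rational(-1, 90200))) = Add(Rational(72953, 53941), Rational(-104959, 45100)) = Rational(-2371413119, 2432739100)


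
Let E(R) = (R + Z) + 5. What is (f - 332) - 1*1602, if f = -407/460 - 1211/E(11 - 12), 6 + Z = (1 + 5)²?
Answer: -15409329/7820 ≈ -1970.5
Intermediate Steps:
Z = 30 (Z = -6 + (1 + 5)² = -6 + 6² = -6 + 36 = 30)
E(R) = 35 + R (E(R) = (R + 30) + 5 = (30 + R) + 5 = 35 + R)
f = -285449/7820 (f = -407/460 - 1211/(35 + (11 - 12)) = -407*1/460 - 1211/(35 - 1) = -407/460 - 1211/34 = -285449/7820 ≈ -36.502)
(f - 332) - 1*1602 = (-285449/7820 - 332) - 1*1602 = -2881689/7820 - 1602 = -15409329/7820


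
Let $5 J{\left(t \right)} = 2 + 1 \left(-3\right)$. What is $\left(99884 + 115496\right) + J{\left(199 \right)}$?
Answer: $\frac{1076899}{5} \approx 2.1538 \cdot 10^{5}$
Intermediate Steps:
$J{\left(t \right)} = - \frac{1}{5}$ ($J{\left(t \right)} = \frac{2 + 1 \left(-3\right)}{5} = \frac{2 - 3}{5} = \frac{1}{5} \left(-1\right) = - \frac{1}{5}$)
$\left(99884 + 115496\right) + J{\left(199 \right)} = \left(99884 + 115496\right) - \frac{1}{5} = 215380 - \frac{1}{5} = \frac{1076899}{5}$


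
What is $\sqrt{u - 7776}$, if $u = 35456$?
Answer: $4 \sqrt{1730} \approx 166.37$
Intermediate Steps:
$\sqrt{u - 7776} = \sqrt{35456 - 7776} = \sqrt{27680} = 4 \sqrt{1730}$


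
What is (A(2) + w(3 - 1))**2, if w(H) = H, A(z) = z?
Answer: 16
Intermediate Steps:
(A(2) + w(3 - 1))**2 = (2 + (3 - 1))**2 = (2 + 2)**2 = 4**2 = 16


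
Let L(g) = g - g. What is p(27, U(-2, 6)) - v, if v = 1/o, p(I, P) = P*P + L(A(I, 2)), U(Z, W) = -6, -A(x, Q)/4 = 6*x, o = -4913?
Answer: 176869/4913 ≈ 36.000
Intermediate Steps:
A(x, Q) = -24*x
L(g) = 0
p(I, P) = P**2 (p(I, P) = P*P + 0 = P**2 + 0 = P**2)
v = -1/4913 (v = 1/(-4913) = -1/4913 ≈ -0.00020354)
p(27, U(-2, 6)) - v = (-6)**2 - 1*(-1/4913) = 36 + 1/4913 = 176869/4913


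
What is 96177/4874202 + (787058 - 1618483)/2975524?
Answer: -627726071017/2417217505308 ≈ -0.25969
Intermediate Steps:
96177/4874202 + (787058 - 1618483)/2975524 = 96177*(1/4874202) - 831425*1/2975524 = 32059/1624734 - 831425/2975524 = -627726071017/2417217505308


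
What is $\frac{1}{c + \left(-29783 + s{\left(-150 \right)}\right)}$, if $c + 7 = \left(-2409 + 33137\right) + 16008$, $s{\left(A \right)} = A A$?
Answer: $\frac{1}{39446} \approx 2.5351 \cdot 10^{-5}$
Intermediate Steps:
$s{\left(A \right)} = A^{2}$
$c = 46729$ ($c = -7 + \left(\left(-2409 + 33137\right) + 16008\right) = -7 + \left(30728 + 16008\right) = -7 + 46736 = 46729$)
$\frac{1}{c + \left(-29783 + s{\left(-150 \right)}\right)} = \frac{1}{46729 - \left(29783 - \left(-150\right)^{2}\right)} = \frac{1}{46729 + \left(-29783 + 22500\right)} = \frac{1}{46729 - 7283} = \frac{1}{39446}$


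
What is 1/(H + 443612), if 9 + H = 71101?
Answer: 1/514704 ≈ 1.9429e-6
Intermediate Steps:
H = 71092 (H = -9 + 71101 = 71092)
1/(H + 443612) = 1/(71092 + 443612) = 1/514704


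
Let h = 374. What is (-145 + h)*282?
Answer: 64578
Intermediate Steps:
(-145 + h)*282 = (-145 + 374)*282 = 229*282 = 64578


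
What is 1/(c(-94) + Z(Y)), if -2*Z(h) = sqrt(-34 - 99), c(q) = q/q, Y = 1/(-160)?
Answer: 4/137 + 2*I*sqrt(133)/137 ≈ 0.029197 + 0.16836*I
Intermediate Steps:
Y = -1/160 ≈ -0.0062500
c(q) = 1
Z(h) = -I*sqrt(133)/2 (Z(h) = -sqrt(-34 - 99)/2 = -I*sqrt(133)/2)
1/(c(-94) + Z(Y)) = 1/(1 - I*sqrt(133)/2)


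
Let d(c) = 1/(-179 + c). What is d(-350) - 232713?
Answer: -123105178/529 ≈ -2.3271e+5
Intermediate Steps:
d(-350) - 232713 = 1/(-179 - 350) - 232713 = 1/(-529) - 232713 = -1/529 - 232713 = -123105178/529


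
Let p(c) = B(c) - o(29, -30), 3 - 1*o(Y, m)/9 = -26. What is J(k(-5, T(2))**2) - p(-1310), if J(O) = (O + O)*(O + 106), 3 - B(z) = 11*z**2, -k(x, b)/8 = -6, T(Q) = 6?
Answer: 29982638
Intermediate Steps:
o(Y, m) = 261 (o(Y, m) = 27 - 9*(-26) = 27 + 234 = 261)
k(x, b) = 48 (k(x, b) = -8*(-6) = 48)
B(z) = 3 - 11*z**2
p(c) = -258 - 11*c**2 (p(c) = (3 - 11*c**2) - 1*261 = (3 - 11*c**2) - 261 = -258 - 11*c**2)
J(O) = 2*O*(106 + O) (J(O) = (2*O)*(106 + O) = 2*O*(106 + O))
J(k(-5, T(2))**2) - p(-1310) = 2*48**2*(106 + 48**2) - (-258 - 11*(-1310)**2) = 2*2304*(106 + 2304) - (-258 - 11*1716100) = 2*2304*2410 - (-258 - 18877100) = 11105280 - 1*(-18877358) = 11105280 + 18877358 = 29982638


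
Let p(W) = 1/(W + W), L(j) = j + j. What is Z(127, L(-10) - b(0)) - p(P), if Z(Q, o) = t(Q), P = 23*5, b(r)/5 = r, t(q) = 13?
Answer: 2989/230 ≈ 12.996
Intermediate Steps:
L(j) = 2*j
b(r) = 5*r
P = 115
Z(Q, o) = 13
p(W) = 1/(2*W)
Z(127, L(-10) - b(0)) - p(P) = 13 - 1/(2*115) = 13 - 1*1/230 = 13 - 1/230 = 2989/230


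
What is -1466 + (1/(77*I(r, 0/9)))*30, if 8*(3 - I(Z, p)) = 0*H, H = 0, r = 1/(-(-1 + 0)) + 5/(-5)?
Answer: -112872/77 ≈ -1465.9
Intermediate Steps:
r = 0 (r = 1/(-1*(-1)) + 5*(-⅕) = 1/1 - 1 = 1*1 - 1 = 1 - 1 = 0)
I(Z, p) = 3 (I(Z, p) = 3 - 0*0 = 3 - ⅛*0 = 3 + 0 = 3)
-1466 + (1/(77*I(r, 0/9)))*30 = -1466 + (1/(77*3))*30 = -1466 + ((1/77)*(⅓))*30 = -1466 + (1/231)*30 = -1466 + 10/77 = -112872/77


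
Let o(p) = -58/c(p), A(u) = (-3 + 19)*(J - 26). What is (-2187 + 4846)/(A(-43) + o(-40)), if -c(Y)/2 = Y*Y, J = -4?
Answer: -4254400/767971 ≈ -5.5398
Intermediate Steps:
c(Y) = -2*Y² (c(Y) = -2*Y*Y = -2*Y²)
A(u) = -480 (A(u) = (-3 + 19)*(-4 - 26) = 16*(-30) = -480)
o(p) = 29/p² (o(p) = -58*(-1/(2*p²)) = -(-29)/p² = 29/p²)
(-2187 + 4846)/(A(-43) + o(-40)) = (-2187 + 4846)/(-480 + 29/(-40)²) = 2659/(-480 + 29*(1/1600)) = 2659/(-480 + 29/1600) = 2659/(-767971/1600) = 2659*(-1600/767971) = -4254400/767971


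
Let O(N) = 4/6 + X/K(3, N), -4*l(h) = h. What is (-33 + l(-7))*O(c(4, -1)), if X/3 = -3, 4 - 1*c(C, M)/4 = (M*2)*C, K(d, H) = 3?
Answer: 875/12 ≈ 72.917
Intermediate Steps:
l(h) = -h/4
c(C, M) = 16 - 8*C*M (c(C, M) = 16 - 4*M*2*C = 16 - 4*2*M*C = 16 - 8*C*M)
X = -9 (X = 3*(-3) = -9)
O(N) = -7/3 (O(N) = 4/6 - 9/3 = 4*(⅙) - 9*⅓ = ⅔ - 3 = -7/3)
(-33 + l(-7))*O(c(4, -1)) = (-33 - ¼*(-7))*(-7/3) = (-33 + 7/4)*(-7/3) = -125/4*(-7/3) = 875/12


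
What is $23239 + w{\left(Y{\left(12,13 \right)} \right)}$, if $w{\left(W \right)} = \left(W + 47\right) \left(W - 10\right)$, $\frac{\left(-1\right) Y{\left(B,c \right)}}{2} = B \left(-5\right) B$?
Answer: $2149649$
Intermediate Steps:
$Y{\left(B,c \right)} = 10 B^{2}$ ($Y{\left(B,c \right)} = - 2 B \left(-5\right) B = - 2 - 5 B B = - 2 \left(- 5 B^{2}\right) = 10 B^{2}$)
$w{\left(W \right)} = \left(-10 + W\right) \left(47 + W\right)$ ($w{\left(W \right)} = \left(47 + W\right) \left(-10 + W\right) = \left(-10 + W\right) \left(47 + W\right)$)
$23239 + w{\left(Y{\left(12,13 \right)} \right)} = 23239 + \left(-470 + \left(10 \cdot 12^{2}\right)^{2} + 37 \cdot 10 \cdot 12^{2}\right) = 23239 + \left(-470 + \left(10 \cdot 144\right)^{2} + 37 \cdot 10 \cdot 144\right) = 23239 + \left(-470 + 1440^{2} + 37 \cdot 1440\right) = 23239 + \left(-470 + 2073600 + 53280\right) = 23239 + 2126410 = 2149649$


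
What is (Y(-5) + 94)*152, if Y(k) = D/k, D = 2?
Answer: 71136/5 ≈ 14227.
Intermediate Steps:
Y(k) = 2/k
(Y(-5) + 94)*152 = (2/(-5) + 94)*152 = (2*(-1/5) + 94)*152 = (-2/5 + 94)*152 = (468/5)*152 = 71136/5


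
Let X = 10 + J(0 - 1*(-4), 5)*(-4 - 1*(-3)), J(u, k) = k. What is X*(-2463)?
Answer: -12315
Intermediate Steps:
X = 5 (X = 10 + 5*(-4 - 1*(-3)) = 10 + 5*(-4 + 3) = 10 + 5*(-1) = 10 - 5 = 5)
X*(-2463) = 5*(-2463) = -12315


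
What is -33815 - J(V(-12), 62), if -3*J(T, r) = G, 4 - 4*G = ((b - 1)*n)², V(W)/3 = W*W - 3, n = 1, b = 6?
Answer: -135267/4 ≈ -33817.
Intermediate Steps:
V(W) = -9 + 3*W² (V(W) = 3*(W*W - 3) = 3*(W² - 3) = 3*(-3 + W²) = -9 + 3*W²)
G = -21/4 (G = 1 - (6 - 1)²/4 = 1 - (5*1)²/4 = 1 - ¼*5² = 1 - ¼*25 = 1 - 25/4 = -21/4 ≈ -5.2500)
J(T, r) = 7/4 (J(T, r) = -⅓*(-21/4) = 7/4)
-33815 - J(V(-12), 62) = -33815 - 1*7/4 = -33815 - 7/4 = -135267/4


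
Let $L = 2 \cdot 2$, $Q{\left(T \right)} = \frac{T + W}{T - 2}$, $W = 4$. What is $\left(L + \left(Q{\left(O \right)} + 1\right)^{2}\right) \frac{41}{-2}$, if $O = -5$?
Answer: $- \frac{5330}{49} \approx -108.78$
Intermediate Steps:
$Q{\left(T \right)} = \frac{4 + T}{-2 + T}$ ($Q{\left(T \right)} = \frac{T + 4}{T - 2} = \frac{4 + T}{-2 + T}$)
$L = 4$
$\left(L + \left(Q{\left(O \right)} + 1\right)^{2}\right) \frac{41}{-2} = \left(4 + \left(\frac{4 - 5}{-2 - 5} + 1\right)^{2}\right) \frac{41}{-2} = \left(4 + \left(\frac{1}{-7} \left(-1\right) + 1\right)^{2}\right) 41 \left(- \frac{1}{2}\right) = \left(4 + \left(\left(- \frac{1}{7}\right) \left(-1\right) + 1\right)^{2}\right) \left(- \frac{41}{2}\right) = \left(4 + \left(\frac{1}{7} + 1\right)^{2}\right) \left(- \frac{41}{2}\right) = \left(4 + \left(\frac{8}{7}\right)^{2}\right) \left(- \frac{41}{2}\right) = \left(4 + \frac{64}{49}\right) \left(- \frac{41}{2}\right) = \frac{260}{49} \left(- \frac{41}{2}\right) = - \frac{5330}{49}$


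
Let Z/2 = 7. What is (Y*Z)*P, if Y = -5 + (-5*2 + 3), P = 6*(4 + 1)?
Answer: -5040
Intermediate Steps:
P = 30 (P = 6*5 = 30)
Z = 14 (Z = 2*7 = 14)
Y = -12 (Y = -5 + (-10 + 3) = -5 - 7 = -12)
(Y*Z)*P = -12*14*30 = -168*30 = -5040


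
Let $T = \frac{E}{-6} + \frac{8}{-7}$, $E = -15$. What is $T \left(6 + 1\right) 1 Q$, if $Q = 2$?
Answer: $19$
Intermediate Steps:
$T = \frac{19}{14}$ ($T = - \frac{15}{-6} + \frac{8}{-7} = \left(-15\right) \left(- \frac{1}{6}\right) + 8 \left(- \frac{1}{7}\right) = \frac{5}{2} - \frac{8}{7} = \frac{19}{14} \approx 1.3571$)
$T \left(6 + 1\right) 1 Q = \frac{19 \left(6 + 1\right) 1}{14} \cdot 2 = \frac{19 \cdot 7 \cdot 1}{14} \cdot 2 = \frac{19}{14} \cdot 7 \cdot 2 = \frac{19}{2} \cdot 2 = 19$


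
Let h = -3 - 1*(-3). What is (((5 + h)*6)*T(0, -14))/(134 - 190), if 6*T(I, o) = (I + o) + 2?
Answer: 15/14 ≈ 1.0714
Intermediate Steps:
T(I, o) = 1/3 + I/6 + o/6 (T(I, o) = ((I + o) + 2)/6 = (2 + I + o)/6 = 1/3 + I/6 + o/6)
h = 0 (h = -3 + 3 = 0)
(((5 + h)*6)*T(0, -14))/(134 - 190) = (((5 + 0)*6)*(1/3 + (1/6)*0 + (1/6)*(-14)))/(134 - 190) = ((5*6)*(1/3 + 0 - 7/3))/(-56) = (30*(-2))*(-1/56) = -60*(-1/56) = 15/14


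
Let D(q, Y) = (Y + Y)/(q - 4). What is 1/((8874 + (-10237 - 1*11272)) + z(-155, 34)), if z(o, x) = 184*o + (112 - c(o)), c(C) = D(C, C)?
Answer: -159/6526147 ≈ -2.4364e-5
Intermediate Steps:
D(q, Y) = 2*Y/(-4 + q) (D(q, Y) = (2*Y)/(-4 + q) = 2*Y/(-4 + q))
c(C) = 2*C/(-4 + C)
z(o, x) = 112 + 184*o - 2*o/(-4 + o) (z(o, x) = 184*o + (112 - 2*o/(-4 + o)) = 112 + 184*o - 2*o/(-4 + o))
1/((8874 + (-10237 - 1*11272)) + z(-155, 34)) = 1/((8874 + (-10237 - 1*11272)) + 2*(-224 - 313*(-155) + 92*(-155)**2)/(-4 - 155)) = 1/((8874 + (-10237 - 11272)) + 2*(-224 + 48515 + 92*24025)/(-159)) = 1/((8874 - 21509) + 2*(-1/159)*(-224 + 48515 + 2210300)) = 1/(-12635 + 2*(-1/159)*2258591) = 1/(-12635 - 4517182/159) = 1/(-6526147/159) = -159/6526147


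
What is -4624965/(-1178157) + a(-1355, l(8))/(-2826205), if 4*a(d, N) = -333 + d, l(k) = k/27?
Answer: 4357198796693/1109904401395 ≈ 3.9257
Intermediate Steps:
l(k) = k/27 (l(k) = k*(1/27) = k/27)
a(d, N) = -333/4 + d/4 (a(d, N) = (-333 + d)/4 = -333/4 + d/4)
-4624965/(-1178157) + a(-1355, l(8))/(-2826205) = -4624965/(-1178157) + (-333/4 + (1/4)*(-1355))/(-2826205) = -4624965*(-1/1178157) + (-333/4 - 1355/4)*(-1/2826205) = 1541655/392719 - 422*(-1/2826205) = 1541655/392719 + 422/2826205 = 4357198796693/1109904401395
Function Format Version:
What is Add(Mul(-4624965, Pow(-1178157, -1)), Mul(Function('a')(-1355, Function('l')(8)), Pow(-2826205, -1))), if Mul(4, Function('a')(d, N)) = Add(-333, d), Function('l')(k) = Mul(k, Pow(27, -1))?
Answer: Rational(4357198796693, 1109904401395) ≈ 3.9257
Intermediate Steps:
Function('l')(k) = Mul(Rational(1, 27), k) (Function('l')(k) = Mul(k, Rational(1, 27)) = Mul(Rational(1, 27), k))
Function('a')(d, N) = Add(Rational(-333, 4), Mul(Rational(1, 4), d)) (Function('a')(d, N) = Mul(Rational(1, 4), Add(-333, d)) = Add(Rational(-333, 4), Mul(Rational(1, 4), d)))
Add(Mul(-4624965, Pow(-1178157, -1)), Mul(Function('a')(-1355, Function('l')(8)), Pow(-2826205, -1))) = Add(Mul(-4624965, Pow(-1178157, -1)), Mul(Add(Rational(-333, 4), Mul(Rational(1, 4), -1355)), Pow(-2826205, -1))) = Add(Mul(-4624965, Rational(-1, 1178157)), Mul(Add(Rational(-333, 4), Rational(-1355, 4)), Rational(-1, 2826205))) = Add(Rational(1541655, 392719), Mul(-422, Rational(-1, 2826205))) = Add(Rational(1541655, 392719), Rational(422, 2826205)) = Rational(4357198796693, 1109904401395)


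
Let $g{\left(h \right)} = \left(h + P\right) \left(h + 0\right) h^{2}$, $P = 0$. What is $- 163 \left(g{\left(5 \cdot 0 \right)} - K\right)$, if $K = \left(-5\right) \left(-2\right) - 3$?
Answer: $1141$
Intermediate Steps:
$K = 7$ ($K = 10 - 3 = 7$)
$g{\left(h \right)} = h^{4}$ ($g{\left(h \right)} = \left(h + 0\right) \left(h + 0\right) h^{2} = h h h^{2} = h^{2} h^{2} = h^{4}$)
$- 163 \left(g{\left(5 \cdot 0 \right)} - K\right) = - 163 \left(\left(5 \cdot 0\right)^{4} - 7\right) = - 163 \left(0^{4} - 7\right) = - 163 \left(0 - 7\right) = \left(-163\right) \left(-7\right) = 1141$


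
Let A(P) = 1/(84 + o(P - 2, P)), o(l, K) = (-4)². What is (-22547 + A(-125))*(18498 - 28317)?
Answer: 22138889481/100 ≈ 2.2139e+8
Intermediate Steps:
o(l, K) = 16
A(P) = 1/100 (A(P) = 1/(84 + 16) = 1/100)
(-22547 + A(-125))*(18498 - 28317) = (-22547 + 1/100)*(18498 - 28317) = -2254699/100*(-9819) = 22138889481/100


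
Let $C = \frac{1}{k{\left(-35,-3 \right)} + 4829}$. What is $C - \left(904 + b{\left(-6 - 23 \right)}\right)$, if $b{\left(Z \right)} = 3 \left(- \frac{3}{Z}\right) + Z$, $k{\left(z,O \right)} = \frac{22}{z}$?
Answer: $- \frac{4289717297}{4900797} \approx -875.31$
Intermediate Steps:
$b{\left(Z \right)} = Z - \frac{9}{Z}$ ($b{\left(Z \right)} = - \frac{9}{Z} + Z = Z - \frac{9}{Z}$)
$C = \frac{35}{168993}$ ($C = \frac{1}{\frac{22}{-35} + 4829} = \frac{1}{22 \left(- \frac{1}{35}\right) + 4829} = \frac{1}{- \frac{22}{35} + 4829} = \frac{1}{\frac{168993}{35}} = \frac{35}{168993} \approx 0.00020711$)
$C - \left(904 + b{\left(-6 - 23 \right)}\right) = \frac{35}{168993} - \left(875 - \frac{9}{-6 - 23}\right) = \frac{35}{168993} - \left(875 + \frac{9}{29}\right) = \frac{35}{168993} - \frac{25384}{29} = - \frac{4289717297}{4900797}$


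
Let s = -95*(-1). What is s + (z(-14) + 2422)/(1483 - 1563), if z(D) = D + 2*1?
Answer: 519/8 ≈ 64.875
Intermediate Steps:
z(D) = 2 + D (z(D) = D + 2 = 2 + D)
s = 95
s + (z(-14) + 2422)/(1483 - 1563) = 95 + ((2 - 14) + 2422)/(1483 - 1563) = 95 + (-12 + 2422)/(-80) = 95 + 2410*(-1/80) = 95 - 241/8 = 519/8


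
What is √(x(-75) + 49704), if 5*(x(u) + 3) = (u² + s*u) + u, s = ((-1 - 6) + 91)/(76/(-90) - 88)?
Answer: √203097478461/1999 ≈ 225.44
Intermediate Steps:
s = -1890/1999 (s = (-7 + 91)/(76*(-1/90) - 88) = 84/(-38/45 - 88) = 84/(-3998/45) = 84*(-45/3998) = -1890/1999 ≈ -0.94547)
x(u) = -3 + u²/5 + 109*u/9995 (x(u) = -3 + ((u² - 1890*u/1999) + u)/5 = -3 + (u² + 109*u/1999)/5 = -3 + (u²/5 + 109*u/9995) = -3 + u²/5 + 109*u/9995)
√(x(-75) + 49704) = √((-3 + (⅕)*(-75)² + (109/9995)*(-75)) + 49704) = √((-3 + (⅕)*5625 - 1635/1999) + 49704) = √((-3 + 1125 - 1635/1999) + 49704) = √(2241243/1999 + 49704) = √(101599539/1999) = √203097478461/1999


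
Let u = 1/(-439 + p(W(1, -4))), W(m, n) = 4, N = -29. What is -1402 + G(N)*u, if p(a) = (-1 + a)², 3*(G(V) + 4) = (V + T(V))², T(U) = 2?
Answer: -603099/430 ≈ -1402.6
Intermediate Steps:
G(V) = -4 + (2 + V)²/3 (G(V) = -4 + (V + 2)²/3 = -4 + (2 + V)²/3)
u = -1/430 (u = 1/(-439 + (-1 + 4)²) = 1/(-439 + 3²) = 1/(-439 + 9) = 1/(-430) = -1/430 ≈ -0.0023256)
-1402 + G(N)*u = -1402 + (-4 + (2 - 29)²/3)*(-1/430) = -1402 + (-4 + (⅓)*(-27)²)*(-1/430) = -1402 + (-4 + (⅓)*729)*(-1/430) = -1402 + (-4 + 243)*(-1/430) = -1402 + 239*(-1/430) = -1402 - 239/430 = -603099/430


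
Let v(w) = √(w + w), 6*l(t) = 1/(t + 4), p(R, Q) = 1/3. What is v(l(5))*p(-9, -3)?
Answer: √3/27 ≈ 0.064150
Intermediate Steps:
p(R, Q) = ⅓
l(t) = 1/(6*(4 + t)) (l(t) = 1/(6*(t + 4)) = 1/(6*(4 + t)))
v(w) = √2*√w (v(w) = √(2*w) = √2*√w)
v(l(5))*p(-9, -3) = (√2*√(1/(6*(4 + 5))))*(⅓) = (√2*√((⅙)/9))*(⅓) = (√2*√((⅙)*(⅑)))*(⅓) = (√2*√(1/54))*(⅓) = (√2*(√6/18))*(⅓) = (√3/9)*(⅓) = √3/27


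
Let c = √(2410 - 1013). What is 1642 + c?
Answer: 1642 + √1397 ≈ 1679.4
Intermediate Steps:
c = √1397 ≈ 37.376
1642 + c = 1642 + √1397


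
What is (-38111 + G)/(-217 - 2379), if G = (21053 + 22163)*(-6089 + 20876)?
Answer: -638996881/2596 ≈ -2.4615e+5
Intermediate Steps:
G = 639034992 (G = 43216*14787 = 639034992)
(-38111 + G)/(-217 - 2379) = (-38111 + 639034992)/(-217 - 2379) = 638996881/(-2596) = 638996881*(-1/2596) = -638996881/2596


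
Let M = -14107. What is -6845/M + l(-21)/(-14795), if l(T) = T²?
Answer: 95050588/208713065 ≈ 0.45541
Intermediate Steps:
-6845/M + l(-21)/(-14795) = -6845/(-14107) + (-21)²/(-14795) = -6845*(-1/14107) + 441*(-1/14795) = 6845/14107 - 441/14795 = 95050588/208713065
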